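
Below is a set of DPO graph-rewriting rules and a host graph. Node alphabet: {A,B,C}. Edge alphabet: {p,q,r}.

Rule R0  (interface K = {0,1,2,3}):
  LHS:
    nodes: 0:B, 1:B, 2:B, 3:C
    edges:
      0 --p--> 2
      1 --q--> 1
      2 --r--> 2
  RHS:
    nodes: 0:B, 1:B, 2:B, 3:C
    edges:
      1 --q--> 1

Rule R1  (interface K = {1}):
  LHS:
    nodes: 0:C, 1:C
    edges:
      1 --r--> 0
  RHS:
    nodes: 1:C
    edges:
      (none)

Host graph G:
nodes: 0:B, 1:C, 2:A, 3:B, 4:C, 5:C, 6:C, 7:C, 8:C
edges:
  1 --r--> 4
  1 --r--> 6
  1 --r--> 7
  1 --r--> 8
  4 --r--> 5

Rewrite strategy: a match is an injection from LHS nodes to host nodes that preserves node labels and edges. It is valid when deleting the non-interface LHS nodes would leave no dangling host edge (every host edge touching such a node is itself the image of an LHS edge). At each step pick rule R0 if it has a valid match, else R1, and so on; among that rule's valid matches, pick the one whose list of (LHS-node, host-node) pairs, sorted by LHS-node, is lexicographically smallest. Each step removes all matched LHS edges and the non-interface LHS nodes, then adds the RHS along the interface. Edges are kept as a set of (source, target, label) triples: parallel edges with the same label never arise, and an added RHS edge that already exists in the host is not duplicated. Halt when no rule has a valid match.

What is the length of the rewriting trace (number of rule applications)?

initial: |V|=9 |E|=5  E = 1-r->4 1-r->6 1-r->7 1-r->8 4-r->5
step 1: apply R1 at {0↦5, 1↦4}  → |V|=8 |E|=4  E = 1-r->4 1-r->6 1-r->7 1-r->8
step 2: apply R1 at {0↦4, 1↦1}  → |V|=7 |E|=3  E = 1-r->6 1-r->7 1-r->8
step 3: apply R1 at {0↦6, 1↦1}  → |V|=6 |E|=2  E = 1-r->7 1-r->8
step 4: apply R1 at {0↦7, 1↦1}  → |V|=5 |E|=1  E = 1-r->8
step 5: apply R1 at {0↦8, 1↦1}  → |V|=4 |E|=0  E = ∅
final graph: no rule applies after step 5

Answer: 5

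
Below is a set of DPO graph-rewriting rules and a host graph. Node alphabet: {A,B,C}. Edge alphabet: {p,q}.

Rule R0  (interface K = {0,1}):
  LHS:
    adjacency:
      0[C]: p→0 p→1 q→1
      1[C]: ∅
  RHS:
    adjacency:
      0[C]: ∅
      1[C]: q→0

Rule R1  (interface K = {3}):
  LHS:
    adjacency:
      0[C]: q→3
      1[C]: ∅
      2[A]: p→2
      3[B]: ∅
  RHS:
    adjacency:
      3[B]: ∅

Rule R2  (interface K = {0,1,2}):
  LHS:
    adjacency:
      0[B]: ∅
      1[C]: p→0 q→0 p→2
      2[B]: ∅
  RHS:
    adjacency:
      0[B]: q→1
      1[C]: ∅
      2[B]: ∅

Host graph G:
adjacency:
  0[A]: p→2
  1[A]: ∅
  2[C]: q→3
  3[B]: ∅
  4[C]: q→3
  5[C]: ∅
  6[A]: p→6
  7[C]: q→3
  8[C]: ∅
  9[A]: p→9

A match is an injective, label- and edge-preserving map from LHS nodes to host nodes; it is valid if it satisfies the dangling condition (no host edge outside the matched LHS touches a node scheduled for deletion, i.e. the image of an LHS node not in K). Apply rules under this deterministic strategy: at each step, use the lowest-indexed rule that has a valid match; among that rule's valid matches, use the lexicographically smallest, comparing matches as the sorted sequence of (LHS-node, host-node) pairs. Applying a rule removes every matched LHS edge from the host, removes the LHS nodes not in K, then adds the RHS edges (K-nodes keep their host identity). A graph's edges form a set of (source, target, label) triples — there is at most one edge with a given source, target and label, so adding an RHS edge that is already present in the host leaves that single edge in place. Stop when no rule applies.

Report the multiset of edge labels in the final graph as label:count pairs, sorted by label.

[0] host  ⇒  10 nodes, 6 edges  {0-p->2 2-q->3 4-q->3 6-p->6 7-q->3 9-p->9}
[1] R1 @ {0↦4, 1↦5, 2↦6, 3↦3}  ⇒  7 nodes, 4 edges  {0-p->2 2-q->3 7-q->3 9-p->9}
[2] R1 @ {0↦7, 1↦8, 2↦9, 3↦3}  ⇒  4 nodes, 2 edges  {0-p->2 2-q->3}
normal form: no rule applies after step 2
NF edges: [(0, 2, 'p'), (2, 3, 'q')]

Answer: p:1 q:1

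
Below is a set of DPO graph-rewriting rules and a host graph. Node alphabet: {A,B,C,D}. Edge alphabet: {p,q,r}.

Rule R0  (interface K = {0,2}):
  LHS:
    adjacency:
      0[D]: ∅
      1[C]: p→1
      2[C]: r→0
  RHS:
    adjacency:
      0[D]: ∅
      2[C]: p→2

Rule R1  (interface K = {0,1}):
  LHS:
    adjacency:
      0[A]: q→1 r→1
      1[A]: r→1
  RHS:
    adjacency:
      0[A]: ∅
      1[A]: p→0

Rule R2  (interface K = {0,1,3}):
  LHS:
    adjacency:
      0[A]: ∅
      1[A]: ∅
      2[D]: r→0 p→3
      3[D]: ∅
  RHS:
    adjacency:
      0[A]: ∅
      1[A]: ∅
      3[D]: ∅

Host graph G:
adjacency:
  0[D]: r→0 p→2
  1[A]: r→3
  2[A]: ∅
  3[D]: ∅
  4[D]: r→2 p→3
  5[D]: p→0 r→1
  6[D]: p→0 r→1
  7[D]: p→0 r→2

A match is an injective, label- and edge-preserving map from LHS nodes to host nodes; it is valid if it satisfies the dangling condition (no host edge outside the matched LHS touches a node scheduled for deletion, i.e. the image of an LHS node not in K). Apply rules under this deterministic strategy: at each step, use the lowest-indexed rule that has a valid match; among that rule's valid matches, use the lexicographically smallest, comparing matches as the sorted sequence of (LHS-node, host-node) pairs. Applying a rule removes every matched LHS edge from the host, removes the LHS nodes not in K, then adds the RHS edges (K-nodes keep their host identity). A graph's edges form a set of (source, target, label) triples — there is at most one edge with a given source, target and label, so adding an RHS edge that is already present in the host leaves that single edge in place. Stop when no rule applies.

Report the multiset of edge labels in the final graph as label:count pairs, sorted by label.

Answer: p:1 r:2

Rewrite trace:
start.  V:8 E:11  edges: 0-r->0 0-p->2 1-r->3 4-r->2 4-p->3 5-p->0 5-r->1 6-p->0 6-r->1 7-p->0 7-r->2
1. fire R2 via {0↦1, 1↦2, 2↦5, 3↦0}  →  V:7 E:9  edges: 0-r->0 0-p->2 1-r->3 4-r->2 4-p->3 6-p->0 6-r->1 7-p->0 7-r->2
2. fire R2 via {0↦1, 1↦2, 2↦6, 3↦0}  →  V:6 E:7  edges: 0-r->0 0-p->2 1-r->3 4-r->2 4-p->3 7-p->0 7-r->2
3. fire R2 via {0↦2, 1↦1, 2↦4, 3↦3}  →  V:5 E:5  edges: 0-r->0 0-p->2 1-r->3 7-p->0 7-r->2
4. fire R2 via {0↦2, 1↦1, 2↦7, 3↦0}  →  V:4 E:3  edges: 0-r->0 0-p->2 1-r->3
halt: no rule applies after step 4
NF edges: [(0, 0, 'r'), (0, 2, 'p'), (1, 3, 'r')]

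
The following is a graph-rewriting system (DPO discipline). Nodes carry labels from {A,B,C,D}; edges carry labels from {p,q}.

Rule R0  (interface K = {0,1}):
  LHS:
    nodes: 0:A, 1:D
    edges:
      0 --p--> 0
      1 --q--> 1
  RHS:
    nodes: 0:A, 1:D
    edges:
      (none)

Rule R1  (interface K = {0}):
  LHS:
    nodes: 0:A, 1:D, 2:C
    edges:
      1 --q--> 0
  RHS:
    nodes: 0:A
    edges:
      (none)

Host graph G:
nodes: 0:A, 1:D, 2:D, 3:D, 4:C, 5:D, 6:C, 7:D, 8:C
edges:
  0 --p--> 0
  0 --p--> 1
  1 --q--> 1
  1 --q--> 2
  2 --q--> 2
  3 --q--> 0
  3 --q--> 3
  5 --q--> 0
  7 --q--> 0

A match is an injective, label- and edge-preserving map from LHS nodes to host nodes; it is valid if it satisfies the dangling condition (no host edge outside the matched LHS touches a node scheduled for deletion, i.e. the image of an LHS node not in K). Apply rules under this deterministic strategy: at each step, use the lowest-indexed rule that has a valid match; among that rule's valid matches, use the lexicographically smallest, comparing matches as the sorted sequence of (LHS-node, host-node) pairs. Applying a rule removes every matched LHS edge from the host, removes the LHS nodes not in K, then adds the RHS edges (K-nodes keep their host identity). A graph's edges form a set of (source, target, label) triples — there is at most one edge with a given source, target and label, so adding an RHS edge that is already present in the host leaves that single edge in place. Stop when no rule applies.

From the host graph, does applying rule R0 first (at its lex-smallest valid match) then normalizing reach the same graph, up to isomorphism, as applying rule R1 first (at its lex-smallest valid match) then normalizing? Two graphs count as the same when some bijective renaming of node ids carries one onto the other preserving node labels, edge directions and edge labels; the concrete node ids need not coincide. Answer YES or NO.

Answer: YES

Rewrite trace:
branch R0-first: apply at {0↦0, 1↦1} → |E|=7, then 2 more step(s) → NF |V|=5 |E|=5 V={0:A, 1:D, 2:D, 3:D, 8:C} E=0-p->1 1-q->2 2-q->2 3-q->0 3-q->3
branch R1-first: apply at {0↦0, 1↦5, 2↦4} → |E|=8, then 2 more step(s) → NF |V|=5 |E|=5 V={0:A, 1:D, 2:D, 3:D, 8:C} E=0-p->1 1-q->2 2-q->2 3-q->0 3-q->3
graphs isomorphic (equal up to label-preserving node renaming)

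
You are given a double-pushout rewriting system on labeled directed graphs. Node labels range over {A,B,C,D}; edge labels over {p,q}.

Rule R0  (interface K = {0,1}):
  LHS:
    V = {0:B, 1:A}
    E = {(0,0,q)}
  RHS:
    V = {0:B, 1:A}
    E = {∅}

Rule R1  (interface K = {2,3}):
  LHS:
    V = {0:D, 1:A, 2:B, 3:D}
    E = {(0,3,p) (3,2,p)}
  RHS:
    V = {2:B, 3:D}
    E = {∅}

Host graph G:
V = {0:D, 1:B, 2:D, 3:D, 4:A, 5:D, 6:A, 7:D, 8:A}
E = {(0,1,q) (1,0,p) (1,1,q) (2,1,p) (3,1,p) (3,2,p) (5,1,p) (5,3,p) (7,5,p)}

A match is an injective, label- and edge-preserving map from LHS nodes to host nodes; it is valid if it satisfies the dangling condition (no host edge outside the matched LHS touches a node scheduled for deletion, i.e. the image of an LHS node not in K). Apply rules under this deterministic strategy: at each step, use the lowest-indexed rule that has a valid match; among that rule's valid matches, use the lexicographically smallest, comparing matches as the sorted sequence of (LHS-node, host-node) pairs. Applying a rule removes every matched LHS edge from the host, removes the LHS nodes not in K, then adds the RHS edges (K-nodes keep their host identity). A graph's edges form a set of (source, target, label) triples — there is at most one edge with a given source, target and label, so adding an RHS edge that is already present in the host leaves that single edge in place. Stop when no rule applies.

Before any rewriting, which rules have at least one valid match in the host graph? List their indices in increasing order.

R0: 3 valid matches — {0↦1, 1↦4}, {0↦1, 1↦6}, {0↦1, 1↦8}
R1: 3 valid matches — {0↦7, 1↦4, 2↦1, 3↦5}, {0↦7, 1↦6, 2↦1, 3↦5}, {0↦7, 1↦8, 2↦1, 3↦5}

Answer: [R0,R1]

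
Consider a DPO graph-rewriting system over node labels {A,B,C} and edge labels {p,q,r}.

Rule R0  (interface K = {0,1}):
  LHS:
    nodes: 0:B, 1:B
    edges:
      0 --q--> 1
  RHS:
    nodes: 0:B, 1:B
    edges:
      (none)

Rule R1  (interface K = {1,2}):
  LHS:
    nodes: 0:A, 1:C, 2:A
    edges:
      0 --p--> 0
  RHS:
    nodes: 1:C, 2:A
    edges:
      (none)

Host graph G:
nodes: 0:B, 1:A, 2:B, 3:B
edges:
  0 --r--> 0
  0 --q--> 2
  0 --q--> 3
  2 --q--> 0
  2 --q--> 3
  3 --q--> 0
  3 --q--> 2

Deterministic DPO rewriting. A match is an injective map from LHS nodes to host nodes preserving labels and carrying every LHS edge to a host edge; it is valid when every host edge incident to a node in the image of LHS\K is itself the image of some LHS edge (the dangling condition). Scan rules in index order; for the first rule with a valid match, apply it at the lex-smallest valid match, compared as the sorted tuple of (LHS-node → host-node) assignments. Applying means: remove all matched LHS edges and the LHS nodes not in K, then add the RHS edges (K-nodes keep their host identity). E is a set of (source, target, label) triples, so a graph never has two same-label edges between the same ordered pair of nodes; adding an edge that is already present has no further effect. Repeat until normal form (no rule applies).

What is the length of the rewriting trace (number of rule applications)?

Answer: 6

Rewrite trace:
[0] host  ⇒  4 nodes, 7 edges  {0-r->0 0-q->2 0-q->3 2-q->0 2-q->3 3-q->0 3-q->2}
[1] R0 @ {0↦0, 1↦2}  ⇒  4 nodes, 6 edges  {0-r->0 0-q->3 2-q->0 2-q->3 3-q->0 3-q->2}
[2] R0 @ {0↦0, 1↦3}  ⇒  4 nodes, 5 edges  {0-r->0 2-q->0 2-q->3 3-q->0 3-q->2}
[3] R0 @ {0↦2, 1↦0}  ⇒  4 nodes, 4 edges  {0-r->0 2-q->3 3-q->0 3-q->2}
[4] R0 @ {0↦2, 1↦3}  ⇒  4 nodes, 3 edges  {0-r->0 3-q->0 3-q->2}
[5] R0 @ {0↦3, 1↦0}  ⇒  4 nodes, 2 edges  {0-r->0 3-q->2}
[6] R0 @ {0↦3, 1↦2}  ⇒  4 nodes, 1 edges  {0-r->0}
halt: no rule applies after step 6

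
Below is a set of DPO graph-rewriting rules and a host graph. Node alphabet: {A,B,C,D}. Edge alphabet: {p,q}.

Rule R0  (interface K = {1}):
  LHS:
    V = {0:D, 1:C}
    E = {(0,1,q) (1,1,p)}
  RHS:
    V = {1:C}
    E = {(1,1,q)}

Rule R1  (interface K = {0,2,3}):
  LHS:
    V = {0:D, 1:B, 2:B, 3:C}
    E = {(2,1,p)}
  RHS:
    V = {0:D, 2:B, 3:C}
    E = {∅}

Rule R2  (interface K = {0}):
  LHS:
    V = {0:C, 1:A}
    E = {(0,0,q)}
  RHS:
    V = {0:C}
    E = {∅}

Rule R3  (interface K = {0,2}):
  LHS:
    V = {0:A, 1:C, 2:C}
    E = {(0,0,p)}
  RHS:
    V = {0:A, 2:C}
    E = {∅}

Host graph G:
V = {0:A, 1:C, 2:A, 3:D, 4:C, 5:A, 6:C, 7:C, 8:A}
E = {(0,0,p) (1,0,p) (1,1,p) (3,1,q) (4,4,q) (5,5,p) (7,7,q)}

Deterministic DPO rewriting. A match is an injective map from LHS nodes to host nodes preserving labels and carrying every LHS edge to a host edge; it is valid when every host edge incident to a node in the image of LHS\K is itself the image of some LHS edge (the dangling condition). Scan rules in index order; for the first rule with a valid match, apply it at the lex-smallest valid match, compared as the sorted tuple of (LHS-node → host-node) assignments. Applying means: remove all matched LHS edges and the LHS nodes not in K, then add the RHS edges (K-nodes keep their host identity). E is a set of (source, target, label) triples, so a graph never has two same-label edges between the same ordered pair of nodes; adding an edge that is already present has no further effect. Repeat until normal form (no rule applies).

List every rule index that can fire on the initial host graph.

R0: 1 valid match — {0↦3, 1↦1}
R1: no valid match — LHS pattern not found
R2: 4 valid matches — {0↦4, 1↦2}, {0↦4, 1↦8}, {0↦7, 1↦2} (+1 more)
R3: 6 valid matches — {0↦0, 1↦6, 2↦1}, {0↦0, 1↦6, 2↦4}, {0↦0, 1↦6, 2↦7} (+3 more)

Answer: [R0,R2,R3]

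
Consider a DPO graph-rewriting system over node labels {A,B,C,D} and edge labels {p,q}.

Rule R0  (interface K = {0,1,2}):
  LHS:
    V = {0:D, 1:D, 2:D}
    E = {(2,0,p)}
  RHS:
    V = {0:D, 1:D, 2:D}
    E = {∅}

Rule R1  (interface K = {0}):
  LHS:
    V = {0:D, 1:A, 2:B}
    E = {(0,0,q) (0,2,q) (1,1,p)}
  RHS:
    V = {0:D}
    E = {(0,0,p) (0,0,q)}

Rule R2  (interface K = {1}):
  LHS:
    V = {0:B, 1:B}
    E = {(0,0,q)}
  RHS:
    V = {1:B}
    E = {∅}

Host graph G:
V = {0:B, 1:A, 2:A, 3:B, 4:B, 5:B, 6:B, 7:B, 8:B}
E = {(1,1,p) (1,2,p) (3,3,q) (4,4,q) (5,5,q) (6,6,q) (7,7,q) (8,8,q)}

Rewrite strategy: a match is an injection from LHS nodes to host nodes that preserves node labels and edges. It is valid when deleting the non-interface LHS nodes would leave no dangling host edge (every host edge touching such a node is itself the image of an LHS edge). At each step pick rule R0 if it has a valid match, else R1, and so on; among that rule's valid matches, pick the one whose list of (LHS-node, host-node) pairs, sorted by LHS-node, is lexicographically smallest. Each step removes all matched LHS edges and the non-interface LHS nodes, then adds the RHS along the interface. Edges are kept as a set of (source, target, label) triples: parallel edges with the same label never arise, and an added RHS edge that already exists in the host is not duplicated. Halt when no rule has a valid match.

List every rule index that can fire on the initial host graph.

Answer: [R2]

Rewrite trace:
R0: no valid match — LHS pattern not found
R1: no valid match — LHS pattern not found
R2: 36 valid matches — {0↦3, 1↦0}, {0↦3, 1↦4}, {0↦3, 1↦5} (+33 more)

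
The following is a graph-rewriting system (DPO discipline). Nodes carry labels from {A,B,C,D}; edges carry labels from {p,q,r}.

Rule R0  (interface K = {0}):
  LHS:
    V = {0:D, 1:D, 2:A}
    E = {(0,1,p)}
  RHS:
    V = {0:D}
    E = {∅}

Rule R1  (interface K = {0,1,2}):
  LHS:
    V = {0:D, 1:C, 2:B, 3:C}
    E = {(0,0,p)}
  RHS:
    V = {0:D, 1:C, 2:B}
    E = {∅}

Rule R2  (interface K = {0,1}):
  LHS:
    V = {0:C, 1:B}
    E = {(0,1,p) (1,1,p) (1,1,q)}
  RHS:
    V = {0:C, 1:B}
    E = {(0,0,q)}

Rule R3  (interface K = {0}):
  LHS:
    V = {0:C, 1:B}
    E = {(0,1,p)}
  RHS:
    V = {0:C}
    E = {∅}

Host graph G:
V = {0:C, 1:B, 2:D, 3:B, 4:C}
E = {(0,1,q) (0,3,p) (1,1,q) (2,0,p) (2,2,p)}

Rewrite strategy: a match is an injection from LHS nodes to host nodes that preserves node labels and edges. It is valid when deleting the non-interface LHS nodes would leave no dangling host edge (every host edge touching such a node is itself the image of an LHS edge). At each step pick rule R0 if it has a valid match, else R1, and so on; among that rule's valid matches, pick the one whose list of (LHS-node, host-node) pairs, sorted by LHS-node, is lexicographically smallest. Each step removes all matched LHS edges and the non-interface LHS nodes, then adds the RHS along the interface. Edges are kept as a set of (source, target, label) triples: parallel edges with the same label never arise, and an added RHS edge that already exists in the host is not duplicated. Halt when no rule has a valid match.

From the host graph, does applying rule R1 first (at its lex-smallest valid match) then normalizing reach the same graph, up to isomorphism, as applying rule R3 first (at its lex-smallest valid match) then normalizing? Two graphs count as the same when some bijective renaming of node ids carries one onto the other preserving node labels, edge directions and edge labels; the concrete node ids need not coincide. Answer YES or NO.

Answer: YES

Derivation:
branch R1-first: apply at {0↦2, 1↦0, 2↦1, 3↦4} → |E|=4, then 1 more step(s) → NF |V|=3 |E|=3 V={0:C, 1:B, 2:D} E=0-q->1 1-q->1 2-p->0
branch R3-first: apply at {0↦0, 1↦3} → |E|=4, then 1 more step(s) → NF |V|=3 |E|=3 V={0:C, 1:B, 2:D} E=0-q->1 1-q->1 2-p->0
graphs isomorphic (equal up to label-preserving node renaming)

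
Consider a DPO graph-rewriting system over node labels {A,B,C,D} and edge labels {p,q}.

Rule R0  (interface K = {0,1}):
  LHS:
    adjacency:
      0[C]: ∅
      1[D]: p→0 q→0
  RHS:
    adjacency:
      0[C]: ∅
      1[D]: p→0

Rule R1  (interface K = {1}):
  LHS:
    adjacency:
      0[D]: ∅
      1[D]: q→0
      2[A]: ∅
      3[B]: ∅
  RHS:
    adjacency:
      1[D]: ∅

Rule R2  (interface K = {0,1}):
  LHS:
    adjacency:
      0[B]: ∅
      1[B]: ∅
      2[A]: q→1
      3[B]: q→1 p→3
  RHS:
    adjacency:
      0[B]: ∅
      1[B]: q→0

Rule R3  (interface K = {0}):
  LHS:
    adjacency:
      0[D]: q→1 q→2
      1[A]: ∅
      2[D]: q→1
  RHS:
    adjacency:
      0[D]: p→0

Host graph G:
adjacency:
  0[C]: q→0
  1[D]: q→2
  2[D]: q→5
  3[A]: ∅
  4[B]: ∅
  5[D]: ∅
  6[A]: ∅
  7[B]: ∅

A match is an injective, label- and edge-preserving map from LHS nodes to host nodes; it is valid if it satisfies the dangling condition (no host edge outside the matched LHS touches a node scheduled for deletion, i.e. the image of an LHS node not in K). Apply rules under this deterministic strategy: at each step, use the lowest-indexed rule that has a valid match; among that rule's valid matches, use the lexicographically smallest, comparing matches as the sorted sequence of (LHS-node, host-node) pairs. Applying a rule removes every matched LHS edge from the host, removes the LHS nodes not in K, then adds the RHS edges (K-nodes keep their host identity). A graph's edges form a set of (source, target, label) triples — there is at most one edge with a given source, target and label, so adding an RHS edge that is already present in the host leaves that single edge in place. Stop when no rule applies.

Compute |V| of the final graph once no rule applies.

Answer: 2

Rewrite trace:
start.  V:8 E:3  edges: 0-q->0 1-q->2 2-q->5
1. fire R1 via {0↦5, 1↦2, 2↦3, 3↦4}  →  V:5 E:2  edges: 0-q->0 1-q->2
2. fire R1 via {0↦2, 1↦1, 2↦6, 3↦7}  →  V:2 E:1  edges: 0-q->0
final graph: no rule applies after step 2
NF nodes: {0:C, 1:D}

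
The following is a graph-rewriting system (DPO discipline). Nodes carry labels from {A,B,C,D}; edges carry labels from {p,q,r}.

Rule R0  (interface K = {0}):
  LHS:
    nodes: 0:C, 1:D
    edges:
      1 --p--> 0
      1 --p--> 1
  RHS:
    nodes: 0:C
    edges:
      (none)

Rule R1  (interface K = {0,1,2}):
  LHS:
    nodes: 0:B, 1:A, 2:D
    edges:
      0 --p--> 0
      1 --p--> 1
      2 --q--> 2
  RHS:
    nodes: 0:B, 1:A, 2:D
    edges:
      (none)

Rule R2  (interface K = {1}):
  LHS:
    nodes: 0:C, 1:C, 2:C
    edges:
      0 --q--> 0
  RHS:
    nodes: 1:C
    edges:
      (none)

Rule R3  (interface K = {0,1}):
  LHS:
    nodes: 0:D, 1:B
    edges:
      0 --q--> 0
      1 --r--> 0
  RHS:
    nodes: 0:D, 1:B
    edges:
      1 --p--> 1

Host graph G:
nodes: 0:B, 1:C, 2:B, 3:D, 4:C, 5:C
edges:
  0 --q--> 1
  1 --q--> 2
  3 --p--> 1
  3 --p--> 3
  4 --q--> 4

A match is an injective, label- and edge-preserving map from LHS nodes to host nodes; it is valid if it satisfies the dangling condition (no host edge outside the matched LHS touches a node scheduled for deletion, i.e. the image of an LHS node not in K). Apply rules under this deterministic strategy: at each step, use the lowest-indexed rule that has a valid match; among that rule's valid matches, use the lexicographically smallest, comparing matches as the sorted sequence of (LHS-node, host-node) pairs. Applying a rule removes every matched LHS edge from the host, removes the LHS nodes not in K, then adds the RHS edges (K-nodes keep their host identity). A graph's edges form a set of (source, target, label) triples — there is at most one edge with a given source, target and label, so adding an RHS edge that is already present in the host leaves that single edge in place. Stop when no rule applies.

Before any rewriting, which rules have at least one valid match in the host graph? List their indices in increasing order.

R0: 1 valid match — {0↦1, 1↦3}
R1: no valid match — LHS pattern not found
R2: 1 valid match — {0↦4, 1↦1, 2↦5}
R3: no valid match — LHS pattern not found

Answer: [R0,R2]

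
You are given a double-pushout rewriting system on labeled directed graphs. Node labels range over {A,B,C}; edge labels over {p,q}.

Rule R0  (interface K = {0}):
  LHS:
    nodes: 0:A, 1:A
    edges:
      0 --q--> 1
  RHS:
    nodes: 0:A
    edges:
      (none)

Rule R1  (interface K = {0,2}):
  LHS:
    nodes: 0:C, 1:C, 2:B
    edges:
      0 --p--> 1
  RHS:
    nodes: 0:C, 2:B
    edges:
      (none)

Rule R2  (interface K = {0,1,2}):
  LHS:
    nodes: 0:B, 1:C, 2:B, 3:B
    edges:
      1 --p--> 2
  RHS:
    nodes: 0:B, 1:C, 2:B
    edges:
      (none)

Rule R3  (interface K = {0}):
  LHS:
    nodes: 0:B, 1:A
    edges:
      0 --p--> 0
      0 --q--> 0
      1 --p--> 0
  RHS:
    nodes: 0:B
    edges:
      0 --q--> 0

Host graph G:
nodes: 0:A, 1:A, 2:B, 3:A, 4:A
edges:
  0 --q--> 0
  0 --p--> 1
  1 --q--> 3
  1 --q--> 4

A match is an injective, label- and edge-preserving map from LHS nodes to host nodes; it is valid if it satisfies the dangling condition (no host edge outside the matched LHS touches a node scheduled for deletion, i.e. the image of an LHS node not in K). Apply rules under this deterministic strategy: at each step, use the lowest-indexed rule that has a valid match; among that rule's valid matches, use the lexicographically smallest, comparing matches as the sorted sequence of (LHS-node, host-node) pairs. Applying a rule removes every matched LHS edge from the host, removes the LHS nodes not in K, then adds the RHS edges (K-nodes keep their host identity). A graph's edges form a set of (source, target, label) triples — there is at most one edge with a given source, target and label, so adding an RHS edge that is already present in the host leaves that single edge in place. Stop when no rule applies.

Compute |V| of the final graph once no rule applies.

start.  V:5 E:4  edges: 0-q->0 0-p->1 1-q->3 1-q->4
1. fire R0 via {0↦1, 1↦3}  →  V:4 E:3  edges: 0-q->0 0-p->1 1-q->4
2. fire R0 via {0↦1, 1↦4}  →  V:3 E:2  edges: 0-q->0 0-p->1
halt: no rule applies after step 2
NF nodes: {0:A, 1:A, 2:B}

Answer: 3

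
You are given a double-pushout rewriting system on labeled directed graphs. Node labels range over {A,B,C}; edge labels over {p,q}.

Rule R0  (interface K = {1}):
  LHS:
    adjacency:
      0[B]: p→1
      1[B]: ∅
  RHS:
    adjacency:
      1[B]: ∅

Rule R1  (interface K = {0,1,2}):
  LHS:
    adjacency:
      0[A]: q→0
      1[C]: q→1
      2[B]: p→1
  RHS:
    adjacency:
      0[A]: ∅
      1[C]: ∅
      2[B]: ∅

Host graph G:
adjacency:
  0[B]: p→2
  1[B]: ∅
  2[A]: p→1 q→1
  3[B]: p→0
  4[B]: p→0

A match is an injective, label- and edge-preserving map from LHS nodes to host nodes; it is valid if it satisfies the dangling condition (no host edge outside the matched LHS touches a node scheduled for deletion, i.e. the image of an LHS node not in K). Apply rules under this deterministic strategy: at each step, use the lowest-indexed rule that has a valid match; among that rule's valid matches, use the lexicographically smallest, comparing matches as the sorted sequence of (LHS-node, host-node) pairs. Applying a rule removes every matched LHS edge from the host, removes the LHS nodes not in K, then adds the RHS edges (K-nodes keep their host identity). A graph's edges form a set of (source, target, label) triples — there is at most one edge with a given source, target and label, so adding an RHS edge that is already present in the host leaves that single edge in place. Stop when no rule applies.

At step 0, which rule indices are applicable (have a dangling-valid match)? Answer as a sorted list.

R0: 2 valid matches — {0↦3, 1↦0}, {0↦4, 1↦0}
R1: no valid match — LHS pattern not found

Answer: [R0]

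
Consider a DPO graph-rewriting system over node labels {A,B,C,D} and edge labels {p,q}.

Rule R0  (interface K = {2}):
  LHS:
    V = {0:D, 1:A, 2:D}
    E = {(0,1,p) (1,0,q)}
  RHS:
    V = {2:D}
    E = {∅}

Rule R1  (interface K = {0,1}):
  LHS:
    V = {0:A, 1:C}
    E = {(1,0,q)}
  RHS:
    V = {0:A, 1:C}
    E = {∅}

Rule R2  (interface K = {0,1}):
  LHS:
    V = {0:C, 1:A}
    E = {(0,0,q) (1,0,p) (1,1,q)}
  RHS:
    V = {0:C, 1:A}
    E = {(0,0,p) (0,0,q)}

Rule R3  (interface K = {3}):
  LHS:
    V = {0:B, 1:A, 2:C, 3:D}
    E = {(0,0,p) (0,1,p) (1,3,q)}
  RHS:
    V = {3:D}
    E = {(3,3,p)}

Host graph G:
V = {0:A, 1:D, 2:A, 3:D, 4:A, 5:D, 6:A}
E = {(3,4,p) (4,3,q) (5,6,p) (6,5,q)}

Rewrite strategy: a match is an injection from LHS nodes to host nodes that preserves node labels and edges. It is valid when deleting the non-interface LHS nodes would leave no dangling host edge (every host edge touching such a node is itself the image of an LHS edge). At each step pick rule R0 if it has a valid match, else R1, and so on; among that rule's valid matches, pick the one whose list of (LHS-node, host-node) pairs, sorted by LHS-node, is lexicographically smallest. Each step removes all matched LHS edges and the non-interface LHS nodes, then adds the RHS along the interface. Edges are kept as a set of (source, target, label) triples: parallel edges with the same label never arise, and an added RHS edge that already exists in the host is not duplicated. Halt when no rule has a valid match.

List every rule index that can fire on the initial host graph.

R0: 4 valid matches — {0↦3, 1↦4, 2↦1}, {0↦3, 1↦4, 2↦5}, {0↦5, 1↦6, 2↦1} (+1 more)
R1: no valid match — LHS pattern not found
R2: no valid match — LHS pattern not found
R3: no valid match — LHS pattern not found

Answer: [R0]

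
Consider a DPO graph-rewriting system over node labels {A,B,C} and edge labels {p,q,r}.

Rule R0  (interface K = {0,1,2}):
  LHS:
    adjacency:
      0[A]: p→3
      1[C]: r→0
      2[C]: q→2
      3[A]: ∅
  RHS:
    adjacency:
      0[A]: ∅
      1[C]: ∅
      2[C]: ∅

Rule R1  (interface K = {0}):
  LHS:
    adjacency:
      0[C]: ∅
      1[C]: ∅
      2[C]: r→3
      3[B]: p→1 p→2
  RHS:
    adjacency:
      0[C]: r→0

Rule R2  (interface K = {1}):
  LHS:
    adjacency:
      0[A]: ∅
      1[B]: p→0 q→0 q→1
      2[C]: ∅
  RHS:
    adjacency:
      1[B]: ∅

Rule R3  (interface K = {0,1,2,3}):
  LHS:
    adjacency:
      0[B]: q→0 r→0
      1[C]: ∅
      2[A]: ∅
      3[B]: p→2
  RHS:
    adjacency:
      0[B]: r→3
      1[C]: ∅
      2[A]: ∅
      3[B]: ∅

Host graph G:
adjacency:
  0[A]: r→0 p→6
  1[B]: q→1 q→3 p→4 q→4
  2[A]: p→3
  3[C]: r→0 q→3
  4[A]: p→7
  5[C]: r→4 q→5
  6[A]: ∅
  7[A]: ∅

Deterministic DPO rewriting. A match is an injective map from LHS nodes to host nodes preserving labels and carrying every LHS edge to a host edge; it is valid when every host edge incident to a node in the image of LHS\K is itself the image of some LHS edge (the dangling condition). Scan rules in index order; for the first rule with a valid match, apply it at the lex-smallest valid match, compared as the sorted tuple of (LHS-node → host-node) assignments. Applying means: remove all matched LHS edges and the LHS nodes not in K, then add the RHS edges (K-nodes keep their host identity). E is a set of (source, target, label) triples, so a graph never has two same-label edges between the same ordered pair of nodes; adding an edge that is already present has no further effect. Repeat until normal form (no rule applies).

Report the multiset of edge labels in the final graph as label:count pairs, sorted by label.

initial: |V|=8 |E|=12  E = 0-r->0 0-p->6 1-q->1 1-q->3 1-p->4 1-q->4 2-p->3 3-r->0 3-q->3 4-p->7 5-r->4 5-q->5
step 1: apply R0 at {0↦0, 1↦3, 2↦5, 3↦6}  → |V|=7 |E|=9  E = 0-r->0 1-q->1 1-q->3 1-p->4 1-q->4 2-p->3 3-q->3 4-p->7 5-r->4
step 2: apply R0 at {0↦4, 1↦5, 2↦3, 3↦7}  → |V|=6 |E|=6  E = 0-r->0 1-q->1 1-q->3 1-p->4 1-q->4 2-p->3
step 3: apply R2 at {0↦4, 1↦1, 2↦5}  → |V|=4 |E|=3  E = 0-r->0 1-q->3 2-p->3
final graph: no rule applies after step 3
NF edges: [(0, 0, 'r'), (1, 3, 'q'), (2, 3, 'p')]

Answer: p:1 q:1 r:1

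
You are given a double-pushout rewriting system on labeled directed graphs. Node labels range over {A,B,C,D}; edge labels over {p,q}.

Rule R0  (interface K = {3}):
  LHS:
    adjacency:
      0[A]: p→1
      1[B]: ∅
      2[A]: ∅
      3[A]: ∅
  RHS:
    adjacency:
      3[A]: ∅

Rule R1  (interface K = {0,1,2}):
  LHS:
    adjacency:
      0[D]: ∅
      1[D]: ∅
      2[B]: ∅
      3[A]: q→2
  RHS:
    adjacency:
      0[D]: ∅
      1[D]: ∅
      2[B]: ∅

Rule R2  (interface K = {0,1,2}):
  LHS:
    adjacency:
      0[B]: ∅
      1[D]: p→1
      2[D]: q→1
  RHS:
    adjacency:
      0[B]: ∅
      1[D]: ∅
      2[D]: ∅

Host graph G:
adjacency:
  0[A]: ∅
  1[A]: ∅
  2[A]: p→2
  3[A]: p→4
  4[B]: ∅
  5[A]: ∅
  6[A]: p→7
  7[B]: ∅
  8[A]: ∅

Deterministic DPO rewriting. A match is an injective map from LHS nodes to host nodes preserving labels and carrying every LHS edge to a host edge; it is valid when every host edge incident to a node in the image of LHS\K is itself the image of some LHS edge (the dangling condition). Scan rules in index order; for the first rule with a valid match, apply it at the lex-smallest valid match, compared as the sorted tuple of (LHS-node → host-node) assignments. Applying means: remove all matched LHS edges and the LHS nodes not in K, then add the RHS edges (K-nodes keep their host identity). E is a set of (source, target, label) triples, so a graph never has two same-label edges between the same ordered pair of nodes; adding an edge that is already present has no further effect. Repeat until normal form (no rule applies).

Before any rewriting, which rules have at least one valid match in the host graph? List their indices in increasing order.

R0: 40 valid matches — {0↦3, 1↦4, 2↦0, 3↦1}, {0↦3, 1↦4, 2↦0, 3↦2}, {0↦3, 1↦4, 2↦0, 3↦5} (+37 more)
R1: no valid match — LHS pattern not found
R2: no valid match — LHS pattern not found

Answer: [R0]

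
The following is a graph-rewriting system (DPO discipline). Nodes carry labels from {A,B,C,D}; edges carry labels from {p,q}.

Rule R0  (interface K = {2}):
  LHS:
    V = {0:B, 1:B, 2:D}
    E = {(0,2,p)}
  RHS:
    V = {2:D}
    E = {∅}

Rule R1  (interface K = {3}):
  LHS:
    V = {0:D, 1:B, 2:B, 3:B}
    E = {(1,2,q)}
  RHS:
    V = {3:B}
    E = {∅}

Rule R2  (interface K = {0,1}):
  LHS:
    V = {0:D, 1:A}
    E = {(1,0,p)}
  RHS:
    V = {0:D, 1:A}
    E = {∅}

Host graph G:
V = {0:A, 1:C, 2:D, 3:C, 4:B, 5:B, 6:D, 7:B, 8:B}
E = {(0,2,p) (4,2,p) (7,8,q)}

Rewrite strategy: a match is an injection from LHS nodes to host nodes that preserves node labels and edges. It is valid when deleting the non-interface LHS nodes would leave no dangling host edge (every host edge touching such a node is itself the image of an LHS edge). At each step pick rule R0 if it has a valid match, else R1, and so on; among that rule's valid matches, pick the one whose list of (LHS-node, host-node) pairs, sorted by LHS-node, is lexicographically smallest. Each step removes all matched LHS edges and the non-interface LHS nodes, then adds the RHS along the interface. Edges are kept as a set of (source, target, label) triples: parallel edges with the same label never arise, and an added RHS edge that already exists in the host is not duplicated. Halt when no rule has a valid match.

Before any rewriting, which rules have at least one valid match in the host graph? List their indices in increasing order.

R0: 1 valid match — {0↦4, 1↦5, 2↦2}
R1: 2 valid matches — {0↦6, 1↦7, 2↦8, 3↦4}, {0↦6, 1↦7, 2↦8, 3↦5}
R2: 1 valid match — {0↦2, 1↦0}

Answer: [R0,R1,R2]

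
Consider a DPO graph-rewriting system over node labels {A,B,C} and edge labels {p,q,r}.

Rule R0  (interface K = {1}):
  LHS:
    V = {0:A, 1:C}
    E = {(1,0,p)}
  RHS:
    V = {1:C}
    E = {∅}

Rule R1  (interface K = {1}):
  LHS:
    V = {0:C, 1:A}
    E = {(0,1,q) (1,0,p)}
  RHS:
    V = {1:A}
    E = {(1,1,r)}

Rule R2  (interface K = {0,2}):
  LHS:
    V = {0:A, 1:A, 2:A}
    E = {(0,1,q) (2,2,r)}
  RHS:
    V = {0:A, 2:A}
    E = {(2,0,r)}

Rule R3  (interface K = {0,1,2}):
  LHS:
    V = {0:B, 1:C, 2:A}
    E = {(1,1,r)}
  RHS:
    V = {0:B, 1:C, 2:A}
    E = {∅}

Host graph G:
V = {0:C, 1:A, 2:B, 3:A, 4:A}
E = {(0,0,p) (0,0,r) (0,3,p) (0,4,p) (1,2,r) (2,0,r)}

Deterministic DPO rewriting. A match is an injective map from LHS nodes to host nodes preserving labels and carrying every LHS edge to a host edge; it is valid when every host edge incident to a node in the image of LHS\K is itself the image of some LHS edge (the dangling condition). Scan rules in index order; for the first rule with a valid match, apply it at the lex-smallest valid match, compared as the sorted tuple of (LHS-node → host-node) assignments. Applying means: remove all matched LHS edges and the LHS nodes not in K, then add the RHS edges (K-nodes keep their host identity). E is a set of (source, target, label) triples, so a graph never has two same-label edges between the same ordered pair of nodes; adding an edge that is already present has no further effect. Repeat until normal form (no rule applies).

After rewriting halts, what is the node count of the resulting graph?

start.  V:5 E:6  edges: 0-p->0 0-r->0 0-p->3 0-p->4 1-r->2 2-r->0
1. fire R0 via {0↦3, 1↦0}  →  V:4 E:5  edges: 0-p->0 0-r->0 0-p->4 1-r->2 2-r->0
2. fire R0 via {0↦4, 1↦0}  →  V:3 E:4  edges: 0-p->0 0-r->0 1-r->2 2-r->0
3. fire R3 via {0↦2, 1↦0, 2↦1}  →  V:3 E:3  edges: 0-p->0 1-r->2 2-r->0
normal form: no rule applies after step 3
NF nodes: {0:C, 1:A, 2:B}

Answer: 3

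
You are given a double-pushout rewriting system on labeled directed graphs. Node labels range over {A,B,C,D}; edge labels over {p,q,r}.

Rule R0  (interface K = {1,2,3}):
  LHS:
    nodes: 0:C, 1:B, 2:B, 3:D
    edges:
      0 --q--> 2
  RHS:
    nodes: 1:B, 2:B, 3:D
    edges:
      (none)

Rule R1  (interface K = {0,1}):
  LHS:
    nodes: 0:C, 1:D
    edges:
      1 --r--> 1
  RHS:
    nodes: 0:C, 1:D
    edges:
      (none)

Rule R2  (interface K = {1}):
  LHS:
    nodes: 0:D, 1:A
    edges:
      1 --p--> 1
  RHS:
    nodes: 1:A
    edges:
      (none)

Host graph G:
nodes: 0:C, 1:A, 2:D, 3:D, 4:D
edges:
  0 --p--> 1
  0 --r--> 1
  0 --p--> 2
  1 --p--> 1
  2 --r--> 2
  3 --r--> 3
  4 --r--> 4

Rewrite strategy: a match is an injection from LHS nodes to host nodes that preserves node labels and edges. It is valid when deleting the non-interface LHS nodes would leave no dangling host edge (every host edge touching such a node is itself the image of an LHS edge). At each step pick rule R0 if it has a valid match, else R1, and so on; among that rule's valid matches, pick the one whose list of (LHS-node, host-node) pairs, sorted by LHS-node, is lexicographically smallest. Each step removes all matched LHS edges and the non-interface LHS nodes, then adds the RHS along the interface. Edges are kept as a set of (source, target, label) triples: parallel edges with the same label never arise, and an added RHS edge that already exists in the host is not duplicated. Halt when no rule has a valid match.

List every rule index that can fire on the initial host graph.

Answer: [R1]

Derivation:
R0: no valid match — LHS pattern not found
R1: 3 valid matches — {0↦0, 1↦2}, {0↦0, 1↦3}, {0↦0, 1↦4}
R2: no valid match — 3 raw matches, all fail dangling condition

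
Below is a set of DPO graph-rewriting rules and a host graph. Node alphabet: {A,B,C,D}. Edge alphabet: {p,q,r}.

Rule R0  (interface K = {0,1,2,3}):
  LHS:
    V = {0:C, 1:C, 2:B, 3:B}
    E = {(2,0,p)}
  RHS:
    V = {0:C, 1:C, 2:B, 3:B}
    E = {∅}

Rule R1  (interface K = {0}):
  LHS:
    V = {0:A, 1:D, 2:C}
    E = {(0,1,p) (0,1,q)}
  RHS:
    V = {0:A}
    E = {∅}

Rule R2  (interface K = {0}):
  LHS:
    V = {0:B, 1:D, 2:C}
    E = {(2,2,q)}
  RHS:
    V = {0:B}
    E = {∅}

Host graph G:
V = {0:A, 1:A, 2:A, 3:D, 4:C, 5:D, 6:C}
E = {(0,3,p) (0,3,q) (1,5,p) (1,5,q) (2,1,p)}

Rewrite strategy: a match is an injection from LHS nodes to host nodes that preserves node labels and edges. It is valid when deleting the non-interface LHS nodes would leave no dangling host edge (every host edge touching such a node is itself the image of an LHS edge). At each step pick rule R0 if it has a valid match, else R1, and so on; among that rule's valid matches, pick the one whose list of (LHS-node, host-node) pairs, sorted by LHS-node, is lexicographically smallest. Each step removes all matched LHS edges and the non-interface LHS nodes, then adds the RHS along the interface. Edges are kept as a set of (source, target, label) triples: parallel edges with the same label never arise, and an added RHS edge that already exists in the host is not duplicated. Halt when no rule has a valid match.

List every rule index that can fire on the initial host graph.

Answer: [R1]

Steps:
R0: no valid match — LHS pattern not found
R1: 4 valid matches — {0↦0, 1↦3, 2↦4}, {0↦0, 1↦3, 2↦6}, {0↦1, 1↦5, 2↦4} (+1 more)
R2: no valid match — LHS pattern not found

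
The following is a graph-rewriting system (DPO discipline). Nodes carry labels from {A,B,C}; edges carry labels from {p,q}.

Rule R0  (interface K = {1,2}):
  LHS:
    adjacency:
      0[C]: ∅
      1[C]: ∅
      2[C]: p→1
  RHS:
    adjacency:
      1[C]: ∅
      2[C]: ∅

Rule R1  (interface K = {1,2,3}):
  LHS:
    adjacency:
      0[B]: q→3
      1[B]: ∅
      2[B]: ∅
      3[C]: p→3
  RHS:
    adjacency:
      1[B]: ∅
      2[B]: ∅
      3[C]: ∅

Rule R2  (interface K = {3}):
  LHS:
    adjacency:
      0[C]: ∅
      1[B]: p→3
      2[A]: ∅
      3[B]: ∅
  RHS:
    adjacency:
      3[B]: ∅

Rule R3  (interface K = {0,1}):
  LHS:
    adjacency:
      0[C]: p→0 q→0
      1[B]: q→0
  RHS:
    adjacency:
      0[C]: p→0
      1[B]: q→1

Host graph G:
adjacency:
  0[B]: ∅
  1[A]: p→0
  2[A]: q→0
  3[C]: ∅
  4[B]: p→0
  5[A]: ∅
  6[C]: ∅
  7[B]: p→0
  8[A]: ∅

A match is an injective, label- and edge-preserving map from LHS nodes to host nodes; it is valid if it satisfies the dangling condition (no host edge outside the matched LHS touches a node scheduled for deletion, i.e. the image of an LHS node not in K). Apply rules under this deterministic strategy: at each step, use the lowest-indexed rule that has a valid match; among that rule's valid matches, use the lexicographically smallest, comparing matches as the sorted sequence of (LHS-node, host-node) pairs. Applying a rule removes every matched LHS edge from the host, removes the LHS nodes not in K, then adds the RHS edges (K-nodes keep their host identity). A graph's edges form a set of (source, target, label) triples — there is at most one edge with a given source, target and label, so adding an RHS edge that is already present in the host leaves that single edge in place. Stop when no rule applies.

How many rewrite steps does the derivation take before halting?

start.  V:9 E:4  edges: 1-p->0 2-q->0 4-p->0 7-p->0
1. fire R2 via {0↦3, 1↦4, 2↦5, 3↦0}  →  V:6 E:3  edges: 1-p->0 2-q->0 7-p->0
2. fire R2 via {0↦6, 1↦7, 2↦8, 3↦0}  →  V:3 E:2  edges: 1-p->0 2-q->0
final graph: no rule applies after step 2

Answer: 2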